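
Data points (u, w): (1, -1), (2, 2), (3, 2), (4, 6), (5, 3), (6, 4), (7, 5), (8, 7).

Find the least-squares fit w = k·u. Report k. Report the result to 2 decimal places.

AᵀA·[k]ᵀ = Aᵀw reads: 204·k = 163.
(Σu·u = 204, Σu·w = 163.)
Hence k = 163 / 204 ≈ 0.79902.

k = 0.80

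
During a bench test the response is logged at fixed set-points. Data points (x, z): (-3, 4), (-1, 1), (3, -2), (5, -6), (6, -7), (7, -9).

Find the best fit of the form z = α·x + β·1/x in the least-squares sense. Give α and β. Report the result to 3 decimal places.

Compute the Gram sums: Σx·x = 129, Σx·1/x = 6, Σ1/x·1/x = 6421/4900.
For Mᵀz: Σx·z = -154, Σ1/x·z = -1397/210.
So MᵀM·[α, β]ᵀ = Mᵀz: [[129, 6]; [6, 6421/4900]]·[α, β]ᵀ = [-154, -1397/210]ᵀ.
Eliminating β: (6421/4900)·(row 1) − 6·(row 2) gives (651909/4900)·α = (6421/4900)·(-154) − 6·(-1397/210) = -56661/350, so α = -264418/217303.
Then β = ((-1397/210) − 6·(-264418/217303))/(6421/4900) = 322630/651909.

α = -1.217, β = 0.495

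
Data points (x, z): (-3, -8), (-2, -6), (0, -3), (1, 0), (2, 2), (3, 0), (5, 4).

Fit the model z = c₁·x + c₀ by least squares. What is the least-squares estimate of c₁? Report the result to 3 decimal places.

The normal equations are: 52·c₁ + 6·c₀ = 60;  6·c₁ + 7·c₀ = -11.
(Σx·x = 52, Σx = 6, Σ1 = 7, Σx·z = 60, Σz = -11.)
Determinant 52·7 − 6² = 328.
c₁ = (60·7 − 6·(-11))/328 = 243/164; c₀ = (52·(-11) − 6·60)/328 = -233/82.

c₁ = 1.482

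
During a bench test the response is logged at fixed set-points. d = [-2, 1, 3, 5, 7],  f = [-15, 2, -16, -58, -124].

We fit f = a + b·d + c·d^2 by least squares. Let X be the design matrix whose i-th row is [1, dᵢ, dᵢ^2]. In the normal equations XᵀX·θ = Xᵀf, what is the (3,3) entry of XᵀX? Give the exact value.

Row 3 ↔ basis d^2, column 3 ↔ basis d^2, so (XᵀX)_{3,3} = Σᵢ (d^2)·(d^2) = (4)·(4) + (1)·(1) + (9)·(9) + (25)·(25) + (49)·(49) = 3124.

3124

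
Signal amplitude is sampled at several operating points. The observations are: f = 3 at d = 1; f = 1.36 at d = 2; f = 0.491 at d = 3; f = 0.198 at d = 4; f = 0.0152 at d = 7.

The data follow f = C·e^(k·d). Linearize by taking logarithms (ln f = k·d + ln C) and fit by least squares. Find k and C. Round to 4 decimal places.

k = -0.8880, C = 7.3667

Taking logs, ln f = k·d + ln C, so regress ln f on d.
XᵀX = [[79.0000, 17.0000]; [17.0000, 5]], rhs = [-36.2035, -5.1112]ᵀ  (here Σd = 17.0000, Σ(d)² = 79.0000, Σln f = -5.1112, Σd·ln f = -36.2035).
Δ = 79.0000·5 − (17.0000)² = 106.0000; k = (-36.2035·5 − 17.0000·-5.1112)/106.0000 = -0.88800, ln C = (79.0000·-5.1112 − 17.0000·-36.2035)/106.0000 = 1.99696, so C = exp(1.99696) = 7.36665.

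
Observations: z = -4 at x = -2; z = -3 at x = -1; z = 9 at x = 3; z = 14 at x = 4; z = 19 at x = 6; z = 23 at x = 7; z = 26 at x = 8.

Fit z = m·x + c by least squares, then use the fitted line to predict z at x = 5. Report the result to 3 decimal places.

Compute the Gram sums: Σx·x = 179, Σx = 25, Σ1 = 7.
For Mᵀz: Σx·z = 577, Σz = 84.
So MᵀM·[m, c]ᵀ = Mᵀz: [[179, 25]; [25, 7]]·[m, c]ᵀ = [577, 84]ᵀ.
Determinant 179·7 − 25² = 628.
m = (577·7 − 25·84)/628 = 1939/628; c = (179·84 − 25·577)/628 = 611/628.
At x = 5: ẑ = (1939/628)·(5) + (611/628)·(1) = 5153/314.

ẑ = 16.411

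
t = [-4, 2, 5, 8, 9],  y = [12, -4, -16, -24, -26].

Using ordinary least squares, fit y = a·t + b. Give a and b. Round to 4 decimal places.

a = -3.0000, b = 0.4000

AᵀA·[a, b]ᵀ = Aᵀy reads: 190·a + 20·b = -562;  20·a + 5·b = -58.
det = 190·5 − 20² = 550.
a = ((-562)·5 − 20·(-58))/550 = -3; b = (190·(-58) − 20·(-562))/550 = 2/5.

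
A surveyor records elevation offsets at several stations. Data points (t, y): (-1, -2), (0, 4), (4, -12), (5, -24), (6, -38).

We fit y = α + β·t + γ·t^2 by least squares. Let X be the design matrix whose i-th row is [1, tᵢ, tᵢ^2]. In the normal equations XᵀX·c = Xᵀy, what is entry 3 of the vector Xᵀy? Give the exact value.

Entry 3 ↔ basis t^2, so (Xᵀy)_{3} = Σᵢ (t^2)·yᵢ = (1)·(-2) + (0)·(4) + (16)·(-12) + (25)·(-24) + (36)·(-38) = -2162.

-2162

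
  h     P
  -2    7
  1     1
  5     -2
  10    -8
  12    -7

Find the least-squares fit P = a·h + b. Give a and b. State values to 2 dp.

Entries of AᵀA: Σh·h = 274, Σh = 26, Σ1 = 5.
For AᵀP: Σh·P = -187, ΣP = -9.
AᵀA·[a, b]ᵀ = AᵀP becomes [[274, 26]; [26, 5]]·[a, b]ᵀ = [-187, -9]ᵀ.
Eliminating b: 5·(row 1) − 26·(row 2) gives 694·a = 5·(-187) − 26·(-9) = -701, so a = -701/694.
Then b = ((-9) − 26·(-701/694))/5 = 1198/347.

a = -1.01, b = 3.45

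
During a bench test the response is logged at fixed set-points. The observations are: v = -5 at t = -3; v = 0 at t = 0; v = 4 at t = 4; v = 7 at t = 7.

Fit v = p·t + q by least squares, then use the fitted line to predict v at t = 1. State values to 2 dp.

Compute the Gram sums: Σt·t = 74, Σt = 8, Σ1 = 4.
Right-hand side: Σt·v = 80, Σv = 6.
XᵀX·[p, q]ᵀ = Xᵀv becomes [[74, 8]; [8, 4]]·[p, q]ᵀ = [80, 6]ᵀ.
Eliminating q: 4·(row 1) − 8·(row 2) gives 232·p = 4·80 − 8·6 = 272, so p = 34/29.
Then q = (6 − 8·(34/29))/4 = -49/58.
At t = 1: v̂ = (34/29)·(1) + (-49/58)·(1) = 19/58.

v̂ = 0.33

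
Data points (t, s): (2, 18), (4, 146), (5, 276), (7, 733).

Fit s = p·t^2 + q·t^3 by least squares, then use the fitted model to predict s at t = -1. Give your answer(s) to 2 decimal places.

ŝ = -0.75

Forming XᵀX = [[3298, 20988]; [20988, 137434]] and Xᵀs = [45225, 295407]ᵀ gives XᵀX·[p, q]ᵀ = Xᵀs.
Eliminating q: 137434·(row 1) − 20988·(row 2) gives 12761188·p = 137434·45225 − 20988·295407 = 15450534, so p = 702297/580054.
Then q = (295407 − 20988·(702297/580054))/137434 = 12534993/6380594.
At t = -1: ŝ = (702297/580054)·(1) + (12534993/6380594)·(-1) = -2404863/3190297.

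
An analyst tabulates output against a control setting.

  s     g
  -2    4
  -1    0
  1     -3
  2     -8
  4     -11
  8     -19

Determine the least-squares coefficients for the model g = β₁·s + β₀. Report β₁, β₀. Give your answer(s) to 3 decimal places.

β₁ = -2.258, β₀ = -1.652

Compute the Gram sums: Σs·s = 90, Σs = 12, Σ1 = 6.
Right-hand side: Σs·g = -223, Σg = -37.
Normal equations: [[90, 12]; [12, 6]]·[β₁, β₀]ᵀ = [-223, -37]ᵀ.
Δ = 90·6 − 12² = 396.
β₁ = ((-223)·6 − 12·(-37))/396 = -149/66; β₀ = (90·(-37) − 12·(-223))/396 = -109/66.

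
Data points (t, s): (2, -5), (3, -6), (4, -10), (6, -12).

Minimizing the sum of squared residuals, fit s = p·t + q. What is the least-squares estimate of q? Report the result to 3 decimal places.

Compute the Gram sums: Σt·t = 65, Σt = 15, Σ1 = 4.
Moment sums: Σt·s = -140, Σs = -33.
Eliminating q: 4·(row 1) − 15·(row 2) gives 35·p = 4·(-140) − 15·(-33) = -65, so p = -13/7.
Then q = ((-33) − 15·(-13/7))/4 = -9/7.

q = -1.286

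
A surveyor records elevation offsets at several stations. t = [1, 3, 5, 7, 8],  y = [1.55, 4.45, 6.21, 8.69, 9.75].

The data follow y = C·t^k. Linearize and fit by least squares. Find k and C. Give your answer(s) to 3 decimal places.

Let Y = ln y. Fitting Y = k·ln t + ln C by least squares:
Sums: Σln t = 6.7334, Σ(ln t)² = 11.9079, Σln y = 8.1968, Σln t·ln y = 13.5221.
Normal system: [[11.9079, 6.7334]; [6.7334, 5]]·[k, ln C]ᵀ = [13.5221, 8.1968]ᵀ.
Slope k = (n·Σln t·ln y − Σln t·Σln y)/(n·Σ(ln t)² − (Σln t)²) = (5·13.5221 − 6.7334·8.1968)/14.2007 = 0.87448; ln C = (Σln y − k·Σln t)/n = 0.46171, so C = exp(0.46171) = 1.58679.

k = 0.874, C = 1.587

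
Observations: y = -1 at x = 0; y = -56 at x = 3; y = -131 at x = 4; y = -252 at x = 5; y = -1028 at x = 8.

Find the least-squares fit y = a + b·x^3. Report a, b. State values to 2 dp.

a = -1.74, b = -2.00

AᵀA·[a, b]ᵀ = Aᵀy reads: 5·a + 728·b = -1468;  728·a + 282594·b = -567732.
Eliminating b: 282594·(row 1) − 728·(row 2) gives 882986·a = 282594·(-1468) − 728·(-567732) = -1539096, so a = -59196/33961.
Then b = ((-567732) − 728·(-59196/33961))/282594 = -884978/441493.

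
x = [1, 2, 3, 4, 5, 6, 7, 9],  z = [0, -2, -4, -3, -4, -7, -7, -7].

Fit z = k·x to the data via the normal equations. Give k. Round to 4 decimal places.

k = -0.9140

Entries of AᵀA: Σx·x = 221.
And Σx·z = -202.
k = (-202)/221 = -0.914027.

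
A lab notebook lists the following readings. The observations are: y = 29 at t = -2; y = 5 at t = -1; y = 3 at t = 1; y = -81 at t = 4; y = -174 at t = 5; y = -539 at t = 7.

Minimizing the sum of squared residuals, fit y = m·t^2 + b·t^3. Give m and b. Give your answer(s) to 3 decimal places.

Setting ∂/∂m … = 0 gives: 3300·m + 20924·b = -31933;  20924·m + 137436·b = -212045.
det = 3300·137436 − 20924² = 15725024.
m = ((-31933)·137436 − 20924·(-212045))/15725024 = 1502681/491407; b = (3300·(-212045) − 20924·(-31933))/15725024 = -3947801/1965628.

m = 3.058, b = -2.008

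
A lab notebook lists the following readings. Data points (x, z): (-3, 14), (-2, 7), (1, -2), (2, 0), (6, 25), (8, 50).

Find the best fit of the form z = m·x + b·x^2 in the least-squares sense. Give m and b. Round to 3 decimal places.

With design matrix M, MᵀM = [[118, 702]; [702, 5506]] and Mᵀz = [492, 4252]ᵀ.
Determinant 118·5506 − 702² = 156904.
m = (492·5506 − 702·4252)/156904 = -34494/19613; b = (118·4252 − 702·492)/156904 = 19544/19613.

m = -1.759, b = 0.996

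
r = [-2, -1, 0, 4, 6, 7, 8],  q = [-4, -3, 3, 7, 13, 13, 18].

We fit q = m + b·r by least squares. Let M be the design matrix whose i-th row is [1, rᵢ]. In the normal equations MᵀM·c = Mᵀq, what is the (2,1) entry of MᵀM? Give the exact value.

Row 2 ↔ basis r, column 1 ↔ basis 1, so (MᵀM)_{2,1} = Σᵢ r = (-2)·(1) + (-1)·(1) + (0)·(1) + (4)·(1) + (6)·(1) + (7)·(1) + (8)·(1) = 22.

22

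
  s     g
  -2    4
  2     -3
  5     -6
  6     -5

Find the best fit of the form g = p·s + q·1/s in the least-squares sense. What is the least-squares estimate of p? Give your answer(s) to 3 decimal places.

p = -0.858

The normal equations are: 69·p + 4·q = -74;  4·p + (511/900)·q = -83/15.
Δ = 69·(511/900) − 4² = 6953/300.
p = ((-74)·(511/900) − 4·(-83/15))/(6953/300) = -17894/20859; q = (69·(-83/15) − 4·(-74))/(6953/300) = -25740/6953.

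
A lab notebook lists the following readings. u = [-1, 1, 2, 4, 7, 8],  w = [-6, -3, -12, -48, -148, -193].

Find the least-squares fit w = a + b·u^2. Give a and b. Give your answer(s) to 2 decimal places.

From the data, Σ1 = 6, Σu^2 = 135, Σu^2·u^2 = 6771.
Right-hand side: Σw = -410, Σu^2·w = -20429.
XᵀX·[a, b]ᵀ = Xᵀw becomes [[6, 135]; [135, 6771]]·[a, b]ᵀ = [-410, -20429]ᵀ.
Δ = 6·6771 − 135² = 22401.
a = ((-410)·6771 − 135·(-20429))/22401 = -6065/7467; b = (6·(-20429) − 135·(-410))/22401 = -22408/7467.

a = -0.81, b = -3.00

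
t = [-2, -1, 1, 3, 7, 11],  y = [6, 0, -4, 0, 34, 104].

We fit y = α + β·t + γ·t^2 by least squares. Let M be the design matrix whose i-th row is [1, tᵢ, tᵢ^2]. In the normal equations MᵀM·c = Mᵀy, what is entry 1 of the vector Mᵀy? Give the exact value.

Entry 1 ↔ basis 1, so (Mᵀy)_{1} = Σᵢ yᵢ = (1)·(6) + (1)·(0) + (1)·(-4) + (1)·(0) + (1)·(34) + (1)·(104) = 140.

140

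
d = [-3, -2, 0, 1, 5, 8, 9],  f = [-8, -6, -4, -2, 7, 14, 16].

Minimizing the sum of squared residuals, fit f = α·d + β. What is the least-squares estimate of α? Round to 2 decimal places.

The normal system MᵀM·[α, β]ᵀ = Mᵀf is [[184, 18]; [18, 7]]·[α, β]ᵀ = [325, 17]ᵀ.
Eliminating β: 7·(row 1) − 18·(row 2) gives 964·α = 7·325 − 18·17 = 1969, so α = 1969/964.
Then β = (17 − 18·(1969/964))/7 = -1361/482.

α = 2.04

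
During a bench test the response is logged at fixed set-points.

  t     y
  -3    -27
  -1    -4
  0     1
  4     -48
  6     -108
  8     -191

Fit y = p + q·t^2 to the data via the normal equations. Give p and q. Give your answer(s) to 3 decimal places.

p = -0.119, q = -2.986

Setting ∂/∂p … = 0 gives: 6·p + 126·q = -377;  126·p + 5730·q = -17127.
Eliminating q: 5730·(row 1) − 126·(row 2) gives 18504·p = 5730·(-377) − 126·(-17127) = -2208, so p = -92/771.
Then q = ((-17127) − 126·(-92/771))/5730 = -1535/514.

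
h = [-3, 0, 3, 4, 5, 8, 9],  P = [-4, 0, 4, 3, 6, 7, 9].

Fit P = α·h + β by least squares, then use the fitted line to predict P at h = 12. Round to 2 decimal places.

P̂ = 12.07

Normal-equation sums: Σh·h = 204, Σh = 26, Σ1 = 7.
Moment sums: Σh·P = 203, ΣP = 25.
MᵀM·[α, β]ᵀ = MᵀP becomes [[204, 26]; [26, 7]]·[α, β]ᵀ = [203, 25]ᵀ.
det = 204·7 − 26² = 752.
α = (203·7 − 26·25)/752 = 771/752; β = (204·25 − 26·203)/752 = -89/376.
At h = 12: P̂ = (771/752)·(12) + (-89/376)·(1) = 4537/376.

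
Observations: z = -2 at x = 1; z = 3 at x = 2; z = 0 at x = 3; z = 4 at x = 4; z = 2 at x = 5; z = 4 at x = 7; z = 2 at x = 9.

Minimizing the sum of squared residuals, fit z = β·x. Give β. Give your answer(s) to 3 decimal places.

β = 0.411

Entries of MᵀM: Σx·x = 185.
And Σx·z = 76.
So MᵀM·[β]ᵀ = Mᵀz: [[185]]·[β]ᵀ = [76]ᵀ.
β = 76/185 = 0.410811.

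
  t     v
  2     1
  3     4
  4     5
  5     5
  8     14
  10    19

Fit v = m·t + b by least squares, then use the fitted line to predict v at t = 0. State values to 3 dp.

v̂ = -3.831

Setting ∂/∂m … = 0 gives: 218·m + 32·b = 361;  32·m + 6·b = 48.
det = 218·6 − 32² = 284.
m = (361·6 − 32·48)/284 = 315/142; b = (218·48 − 32·361)/284 = -272/71.
At t = 0: v̂ = (315/142)·(0) + (-272/71)·(1) = -272/71.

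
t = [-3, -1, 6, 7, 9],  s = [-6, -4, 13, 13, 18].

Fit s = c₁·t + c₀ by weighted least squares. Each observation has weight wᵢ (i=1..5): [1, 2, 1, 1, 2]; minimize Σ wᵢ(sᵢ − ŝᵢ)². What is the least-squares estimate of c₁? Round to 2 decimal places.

Sums needed: Σwᵢ·t·t = 258, Σwᵢ·t = 26, Σwᵢ·1 = 7.
Moment sums: Σwᵢ·t·s = 519, Σwᵢ·s = 48.
Normal equations: [[258, 26]; [26, 7]]·[c₁, c₀]ᵀ = [519, 48]ᵀ.
Determinant 258·7 − 26² = 1130.
c₁ = (519·7 − 26·48)/1130 = 477/226; c₀ = (258·48 − 26·519)/1130 = -111/113.

c₁ = 2.11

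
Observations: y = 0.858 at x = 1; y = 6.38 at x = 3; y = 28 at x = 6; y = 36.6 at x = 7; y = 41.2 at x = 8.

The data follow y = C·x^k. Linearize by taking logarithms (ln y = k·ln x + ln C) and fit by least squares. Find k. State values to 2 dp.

Linearized form: ln y = k·ln x + ln C. From the 5 transformed points,
Sums: Σln x = 6.9157, Σ(ln x)² = 12.5280, Σln y = 12.3507, Σln x·ln y = 22.7441.
Normal system: [[12.5280, 6.9157]; [6.9157, 5]]·[k, ln C]ᵀ = [22.7441, 12.3507]ᵀ.
Solving (det = 14.8127): k = 1.91094, ln C = -0.17296.

k = 1.91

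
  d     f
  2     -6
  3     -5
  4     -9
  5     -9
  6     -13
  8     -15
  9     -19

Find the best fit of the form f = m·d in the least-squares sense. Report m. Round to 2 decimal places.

The normal system XᵀX·[m]ᵀ = Xᵀf is [[235]]·[m]ᵀ = [-477]ᵀ.
m = (-477)/235 = -2.02979.

m = -2.03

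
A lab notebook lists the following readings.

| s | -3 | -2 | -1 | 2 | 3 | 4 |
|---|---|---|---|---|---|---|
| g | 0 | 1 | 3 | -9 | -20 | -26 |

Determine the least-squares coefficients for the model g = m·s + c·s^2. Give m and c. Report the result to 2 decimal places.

Compute the Gram sums: Σs·s = 43, Σs·s^2 = 63, Σs^2·s^2 = 451.
Moment sums: Σs·g = -187, Σs^2·g = -625.
Normal equations: [[43, 63]; [63, 451]]·[m, c]ᵀ = [-187, -625]ᵀ.
Determinant 43·451 − 63² = 15424.
m = ((-187)·451 − 63·(-625))/15424 = -22481/7712; c = (43·(-625) − 63·(-187))/15424 = -7547/7712.

m = -2.92, c = -0.98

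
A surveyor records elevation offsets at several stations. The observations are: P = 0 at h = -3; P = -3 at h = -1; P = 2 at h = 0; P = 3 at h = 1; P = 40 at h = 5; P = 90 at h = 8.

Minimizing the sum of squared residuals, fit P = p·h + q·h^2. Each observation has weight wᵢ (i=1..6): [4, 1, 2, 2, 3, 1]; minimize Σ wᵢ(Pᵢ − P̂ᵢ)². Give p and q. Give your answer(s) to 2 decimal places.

p = 2.99, q = 1.02

Setting ∂/∂p … = 0 gives: 178·p + 780·q = 1329;  780·p + 6298·q = 8763.
(Σwᵢ·h·h = 178, Σwᵢ·h·h^2 = 780, Σwᵢ·h^2·h^2 = 6298, Σwᵢ·h·P = 1329, Σwᵢ·h^2·P = 8763.)
Δ = 178·6298 − 780² = 512644.
p = (1329·6298 − 780·8763)/512644 = 767451/256322; q = (178·8763 − 780·1329)/512644 = 261597/256322.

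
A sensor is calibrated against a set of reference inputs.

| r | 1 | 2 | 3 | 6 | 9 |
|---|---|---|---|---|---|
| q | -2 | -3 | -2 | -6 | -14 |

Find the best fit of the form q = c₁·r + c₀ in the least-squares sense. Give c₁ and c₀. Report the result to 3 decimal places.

c₁ = -1.463, c₀ = 0.743

With design matrix M, MᵀM = [[131, 21]; [21, 5]] and Mᵀq = [-176, -27]ᵀ.
Eliminating c₀: 5·(row 1) − 21·(row 2) gives 214·c₁ = 5·(-176) − 21·(-27) = -313, so c₁ = -313/214.
Then c₀ = ((-27) − 21·(-313/214))/5 = 159/214.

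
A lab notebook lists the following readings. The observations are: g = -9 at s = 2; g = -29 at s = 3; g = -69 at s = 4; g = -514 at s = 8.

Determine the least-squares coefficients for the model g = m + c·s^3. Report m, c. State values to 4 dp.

With design matrix A, AᵀA = [[4, 611]; [611, 267033]] and Aᵀg = [-621, -268439]ᵀ.
Determinant 4·267033 − 611² = 694811.
m = ((-621)·267033 − 611·(-268439))/694811 = -139328/53447; c = (4·(-268439) − 611·(-621))/694811 = -694325/694811.

m = -2.6068, c = -0.9993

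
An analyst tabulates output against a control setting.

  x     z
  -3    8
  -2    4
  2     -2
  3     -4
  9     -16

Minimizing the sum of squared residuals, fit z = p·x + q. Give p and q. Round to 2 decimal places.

p = -1.92, q = 1.45

Compute the Gram sums: Σx·x = 107, Σx = 9, Σ1 = 5.
Right-hand side: Σx·z = -192, Σz = -10.
MᵀM·[p, q]ᵀ = Mᵀz becomes [[107, 9]; [9, 5]]·[p, q]ᵀ = [-192, -10]ᵀ.
Eliminating q: 5·(row 1) − 9·(row 2) gives 454·p = 5·(-192) − 9·(-10) = -870, so p = -435/227.
Then q = ((-10) − 9·(-435/227))/5 = 329/227.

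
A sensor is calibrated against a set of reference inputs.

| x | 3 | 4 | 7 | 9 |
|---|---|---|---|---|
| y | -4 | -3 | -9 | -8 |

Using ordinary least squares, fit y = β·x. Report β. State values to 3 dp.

β = -1.026

Compute the Gram sums: Σx·x = 155.
And Σx·y = -159.
β = (-159)/155 = -1.02581.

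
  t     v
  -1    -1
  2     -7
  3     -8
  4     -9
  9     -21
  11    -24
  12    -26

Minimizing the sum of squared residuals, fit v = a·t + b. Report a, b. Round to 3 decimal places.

a = -1.963, b = -2.496

Sums needed: Σt·t = 376, Σt = 40, Σ1 = 7.
Right-hand side: Σt·v = -838, Σv = -96.
Determinant 376·7 − 40² = 1032.
a = ((-838)·7 − 40·(-96))/1032 = -1013/516; b = (376·(-96) − 40·(-838))/1032 = -322/129.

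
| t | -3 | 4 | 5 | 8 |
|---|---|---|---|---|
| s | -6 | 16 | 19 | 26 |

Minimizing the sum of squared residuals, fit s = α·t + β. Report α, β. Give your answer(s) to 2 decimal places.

α = 2.96, β = 3.38

The normal system XᵀX·[α, β]ᵀ = Xᵀs is [[114, 14]; [14, 4]]·[α, β]ᵀ = [385, 55]ᵀ.
Eliminating β: 4·(row 1) − 14·(row 2) gives 260·α = 4·385 − 14·55 = 770, so α = 77/26.
Then β = (55 − 14·(77/26))/4 = 44/13.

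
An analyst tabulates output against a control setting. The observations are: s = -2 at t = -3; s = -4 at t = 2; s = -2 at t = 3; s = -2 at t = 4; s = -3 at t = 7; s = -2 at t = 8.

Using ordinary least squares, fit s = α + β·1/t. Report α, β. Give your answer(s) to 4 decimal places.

α = -2.2299, β = -1.5925

With design matrix X, XᵀX = [[6, 57/56]; [57/56, 16109/28224]] and Xᵀs = [-15, -89/28]ᵀ.
Eliminating β: (16109/28224)·(row 1) − (57/56)·(row 2) gives (22471/9408)·α = (16109/28224)·(-15) − (57/56)·(-89/28) = -50107/9408, so α = -50107/22471.
Then β = ((-89/28) − (57/56)·(-50107/22471))/(16109/28224) = -35784/22471.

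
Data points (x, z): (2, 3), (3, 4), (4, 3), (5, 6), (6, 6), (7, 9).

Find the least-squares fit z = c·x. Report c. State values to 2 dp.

The normal equations are: 139·c = 159.
c = 159/139 = 1.14388.

c = 1.14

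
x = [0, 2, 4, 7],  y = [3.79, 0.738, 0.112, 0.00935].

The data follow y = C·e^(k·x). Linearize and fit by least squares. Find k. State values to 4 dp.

With ln yᵢ as the transformed response and xᵢ as the regressor:
Σx = 13.0000, Σ(x)² = 69.0000, Σln y = -5.8331, Σx·ln y = -42.0713.
Equations: 69.0000·k + 13.0000·ln C = -42.0713;  13.0000·k + 4·ln C = -5.8331.
Δ = 69.0000·4 − (13.0000)² = 107.0000; k = (-42.0713·4 − 13.0000·-5.8331)/107.0000 = -0.86407, ln C = (69.0000·-5.8331 − 13.0000·-42.0713)/107.0000 = 1.34995.

k = -0.8641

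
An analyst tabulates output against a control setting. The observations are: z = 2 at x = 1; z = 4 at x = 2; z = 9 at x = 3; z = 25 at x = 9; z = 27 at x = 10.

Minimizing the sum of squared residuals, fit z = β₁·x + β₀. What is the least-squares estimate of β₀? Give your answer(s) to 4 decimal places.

From the data, Σx·x = 195, Σx = 25, Σ1 = 5.
Moment sums: Σx·z = 532, Σz = 67.
Determinant 195·5 − 25² = 350.
β₁ = (532·5 − 25·67)/350 = 197/70; β₀ = (195·67 − 25·532)/350 = -47/70.

β₀ = -0.6714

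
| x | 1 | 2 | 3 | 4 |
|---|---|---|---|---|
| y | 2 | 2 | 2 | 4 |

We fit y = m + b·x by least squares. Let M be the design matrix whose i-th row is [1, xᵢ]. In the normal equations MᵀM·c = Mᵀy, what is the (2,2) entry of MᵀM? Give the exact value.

Row 2 ↔ basis x, column 2 ↔ basis x, so (MᵀM)_{2,2} = Σᵢ (x)·(x) = (1)·(1) + (2)·(2) + (3)·(3) + (4)·(4) = 30.

30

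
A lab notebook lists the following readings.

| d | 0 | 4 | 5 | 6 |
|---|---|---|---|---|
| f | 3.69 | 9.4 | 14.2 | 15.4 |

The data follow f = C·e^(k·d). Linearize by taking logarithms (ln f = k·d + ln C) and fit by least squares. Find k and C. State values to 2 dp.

Linearized form: ln f = k·d + ln C. From the 4 transformed points,
XᵀX = [[77.0000, 15.0000]; [15.0000, 4]], rhs = [38.6353, 8.9339]ᵀ  (here Σd = 15.0000, Σ(d)² = 77.0000, Σln f = 8.9339, Σd·ln f = 38.6353).
Δ = 77.0000·4 − (15.0000)² = 83.0000; k = (38.6353·4 − 15.0000·8.9339)/83.0000 = 0.24737, ln C = (77.0000·8.9339 − 15.0000·38.6353)/83.0000 = 1.30584, so C = exp(1.30584) = 3.69080.

k = 0.25, C = 3.69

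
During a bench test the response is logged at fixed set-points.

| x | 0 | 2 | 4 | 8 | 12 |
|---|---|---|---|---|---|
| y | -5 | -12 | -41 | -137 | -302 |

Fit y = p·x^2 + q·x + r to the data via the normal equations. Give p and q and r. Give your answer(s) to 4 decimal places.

p = -2.0223, q = -0.4928, r = -4.6226

The normal system MᵀM·[p, q, r]ᵀ = Mᵀy is [[25104, 2312, 228]; [2312, 228, 26]; [228, 26, 5]]·[p, q, r]ᵀ = [-52960, -4908, -497]ᵀ.
Row-reducing yields p = -15175/7504, q = -1849/3752, r = -2168/469.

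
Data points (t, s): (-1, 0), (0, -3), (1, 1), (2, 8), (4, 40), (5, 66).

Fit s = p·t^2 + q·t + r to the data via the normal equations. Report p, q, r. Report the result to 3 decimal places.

p = 2.733, q = -0.048, r = -2.657

With design matrix A, AᵀA = [[899, 197, 47]; [197, 47, 11]; [47, 11, 6]] and Aᵀs = [2323, 507, 112]ᵀ.
Row-reducing yields p = 41/15, q = -1/21, r = -93/35.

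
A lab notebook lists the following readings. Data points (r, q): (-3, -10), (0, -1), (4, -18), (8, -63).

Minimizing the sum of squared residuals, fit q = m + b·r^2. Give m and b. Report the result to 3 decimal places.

m = -1.564, b = -0.963

From the data, Σ1 = 4, Σr^2 = 89, Σr^2·r^2 = 4433.
And Σq = -92, Σr^2·q = -4410.
Determinant 4·4433 − 89² = 9811.
m = ((-92)·4433 − 89·(-4410))/9811 = -15346/9811; b = (4·(-4410) − 89·(-92))/9811 = -9452/9811.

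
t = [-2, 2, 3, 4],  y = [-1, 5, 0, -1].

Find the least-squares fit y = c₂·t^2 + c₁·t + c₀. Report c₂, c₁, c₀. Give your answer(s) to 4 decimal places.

c₂ = -0.6707, c₁ = 1.2073, c₀ = 4.1707

Entries of AᵀA: Σt^2·t^2 = 369, Σt^2·t = 91, Σt^2 = 33, Σt·t = 33, Σt = 7, Σ1 = 4.
Moment sums: Σt^2·y = 0, Σt·y = 8, Σy = 3.
Normal equations: [[369, 91, 33]; [91, 33, 7]; [33, 7, 4]]·[c₂, c₁, c₀]ᵀ = [0, 8, 3]ᵀ.
Inverting the 3×3 Gram matrix, [c₂, c₁, c₀]ᵀ = [-55/82, 99/82, 171/41]ᵀ.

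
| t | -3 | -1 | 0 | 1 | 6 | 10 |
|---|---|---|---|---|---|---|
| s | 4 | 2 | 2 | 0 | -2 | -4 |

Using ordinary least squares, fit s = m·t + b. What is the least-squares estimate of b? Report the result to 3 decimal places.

b = 1.616

Sums needed: Σt·t = 147, Σt = 13, Σ1 = 6.
For Xᵀs: Σt·s = -66, Σs = 2.
Eliminating b: 6·(row 1) − 13·(row 2) gives 713·m = 6·(-66) − 13·2 = -422, so m = -422/713.
Then b = (2 − 13·(-422/713))/6 = 1152/713.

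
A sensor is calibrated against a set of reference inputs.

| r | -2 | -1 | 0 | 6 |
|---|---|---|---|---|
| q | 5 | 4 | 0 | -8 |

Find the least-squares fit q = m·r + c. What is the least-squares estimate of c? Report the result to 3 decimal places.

Compute the Gram sums: Σr·r = 41, Σr = 3, Σ1 = 4.
Moment sums: Σr·q = -62, Σq = 1.
Δ = 41·4 − 3² = 155.
m = ((-62)·4 − 3·1)/155 = -251/155; c = (41·1 − 3·(-62))/155 = 227/155.

c = 1.465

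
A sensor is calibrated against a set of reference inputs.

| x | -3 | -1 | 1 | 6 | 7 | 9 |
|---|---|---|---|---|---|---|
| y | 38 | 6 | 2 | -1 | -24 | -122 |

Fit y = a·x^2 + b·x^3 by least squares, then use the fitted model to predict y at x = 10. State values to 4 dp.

From the data, Σx^2·x^2 = 10341, Σx^2·x^3 = 83389, Σx^3·x^3 = 696477.
Moment sums: Σx^2·y = -10744, Σx^3·y = -98416.
Eliminating b: 696477·(row 1) − 83389·(row 2) gives 248543336·a = 696477·(-10744) − 83389·(-98416) = 723862936, so a = 90482867/31067917.
Then b = ((-98416) − 83389·(90482867/31067917))/696477 = -15223555/31067917.
At x = 10: ŷ = (90482867/31067917)·(100) + (-15223555/31067917)·(1000) = -6175268300/31067917.

ŷ = -198.7667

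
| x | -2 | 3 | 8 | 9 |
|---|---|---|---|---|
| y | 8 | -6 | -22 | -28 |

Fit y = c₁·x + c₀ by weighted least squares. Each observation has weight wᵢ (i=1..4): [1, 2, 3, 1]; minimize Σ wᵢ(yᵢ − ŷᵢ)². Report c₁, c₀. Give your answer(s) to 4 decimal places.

Normal-equation sums: Σwᵢ·x·x = 295, Σwᵢ·x = 37, Σwᵢ·1 = 7.
And Σwᵢ·x·y = -832, Σwᵢ·y = -98.
MᵀWM·[c₁, c₀]ᵀ = MᵀWy becomes [[295, 37]; [37, 7]]·[c₁, c₀]ᵀ = [-832, -98]ᵀ.
Eliminating c₀: 7·(row 1) − 37·(row 2) gives 696·c₁ = 7·(-832) − 37·(-98) = -2198, so c₁ = -1099/348.
Then c₀ = ((-98) − 37·(-1099/348))/7 = 937/348.

c₁ = -3.1580, c₀ = 2.6925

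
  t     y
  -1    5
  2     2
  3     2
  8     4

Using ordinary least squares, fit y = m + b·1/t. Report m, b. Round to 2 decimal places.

Setting ∂/∂m … = 0 gives: 4·m + (-1/24)·b = 13;  (-1/24)·m + (793/576)·b = -17/6.
(Σ1 = 4, Σ1/t = -1/24, Σ1/t·1/t = 793/576, Σy = 13, Σ1/t·y = -17/6.)
Δ = 4·(793/576) − (-1/24)² = 1057/192.
m = (13·(793/576) − (-1/24)·(-17/6))/(1057/192) = 1463/453; b = (4·(-17/6) − (-1/24)·13)/(1057/192) = -296/151.

m = 3.23, b = -1.96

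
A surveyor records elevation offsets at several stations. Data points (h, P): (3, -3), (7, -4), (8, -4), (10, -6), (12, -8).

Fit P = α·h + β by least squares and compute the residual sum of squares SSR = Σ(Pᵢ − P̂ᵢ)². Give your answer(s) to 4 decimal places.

SSR = 2.4130

Normal-equation sums: Σh·h = 366, Σh = 40, Σ1 = 5.
And Σh·P = -225, ΣP = -25.
XᵀX·[α, β]ᵀ = XᵀP becomes [[366, 40]; [40, 5]]·[α, β]ᵀ = [-225, -25]ᵀ.
Δ = 366·5 − 40² = 230.
α = ((-225)·5 − 40·(-25))/230 = -25/46; β = (366·(-25) − 40·(-225))/230 = -15/23.
Residuals: -33/46, 21/46, 1, 2/23, -19/23; SSR = 111/46.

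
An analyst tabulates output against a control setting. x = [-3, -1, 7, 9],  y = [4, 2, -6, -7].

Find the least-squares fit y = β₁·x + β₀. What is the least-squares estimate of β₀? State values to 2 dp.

β₀ = 1.08

Forming MᵀM = [[140, 12]; [12, 4]] and Mᵀy = [-119, -7]ᵀ gives MᵀM·[β₁, β₀]ᵀ = Mᵀy.
Determinant 140·4 − 12² = 416.
β₁ = ((-119)·4 − 12·(-7))/416 = -49/52; β₀ = (140·(-7) − 12·(-119))/416 = 14/13.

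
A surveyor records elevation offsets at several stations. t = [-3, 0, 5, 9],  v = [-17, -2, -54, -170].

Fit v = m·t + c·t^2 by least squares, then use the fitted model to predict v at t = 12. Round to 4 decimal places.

The normal equations are: 115·m + 827·c = -1749;  827·m + 7267·c = -15273.
(Σt·t = 115, Σt·t^2 = 827, Σt^2·t^2 = 7267, Σt·v = -1749, Σt^2·v = -15273.)
Δ = 115·7267 − 827² = 151776.
m = ((-1749)·7267 − 827·(-15273))/151776 = -6601/12648; c = (115·(-15273) − 827·(-1749))/151776 = -25831/12648.
At t = 12: v̂ = (-6601/12648)·(12) + (-25831/12648)·(144) = -316573/1054.

v̂ = -300.3539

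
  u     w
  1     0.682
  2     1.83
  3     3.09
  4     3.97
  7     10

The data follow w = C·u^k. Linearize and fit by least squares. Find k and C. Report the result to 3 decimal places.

k = 1.350, C = 0.686

Taking logs, ln w = k·ln u + ln C, so regress ln w on ln u.
Σln u = 5.1240, Σ(ln u)² = 7.3958, Σln w = 5.0311, Σln u·ln w = 8.0503.
Equations: 7.3958·k + 5.1240·ln C = 8.0503;  5.1240·k + 5·ln C = 5.0311.
Solving (det = 10.7239): k = 1.34953, ln C = -0.37677, so C = exp(-0.37677) = 0.68607.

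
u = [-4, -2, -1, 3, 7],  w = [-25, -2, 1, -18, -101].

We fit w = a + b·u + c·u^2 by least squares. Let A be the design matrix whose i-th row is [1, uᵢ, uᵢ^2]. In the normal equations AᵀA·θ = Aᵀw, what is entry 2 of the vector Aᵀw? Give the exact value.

-658

Entry 2 ↔ basis u, so (Aᵀw)_{2} = Σᵢ (u)·wᵢ = (-4)·(-25) + (-2)·(-2) + (-1)·(1) + (3)·(-18) + (7)·(-101) = -658.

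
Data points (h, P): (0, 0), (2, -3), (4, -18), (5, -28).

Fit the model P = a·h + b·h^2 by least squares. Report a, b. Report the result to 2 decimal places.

a = 0.93, b = -1.32

AᵀA·[a, b]ᵀ = AᵀP reads: 45·a + 197·b = -218;  197·a + 897·b = -1000.
Eliminating b: 897·(row 1) − 197·(row 2) gives 1556·a = 897·(-218) − 197·(-1000) = 1454, so a = 727/778.
Then b = ((-1000) − 197·(727/778))/897 = -1027/778.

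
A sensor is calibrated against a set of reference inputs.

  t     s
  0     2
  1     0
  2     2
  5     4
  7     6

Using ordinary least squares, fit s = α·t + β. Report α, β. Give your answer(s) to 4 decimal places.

α = 0.7059, β = 0.6824

Entries of MᵀM: Σt·t = 79, Σt = 15, Σ1 = 5.
Moment sums: Σt·s = 66, Σs = 14.
Normal equations: [[79, 15]; [15, 5]]·[α, β]ᵀ = [66, 14]ᵀ.
Eliminating β: 5·(row 1) − 15·(row 2) gives 170·α = 5·66 − 15·14 = 120, so α = 12/17.
Then β = (14 − 15·(12/17))/5 = 58/85.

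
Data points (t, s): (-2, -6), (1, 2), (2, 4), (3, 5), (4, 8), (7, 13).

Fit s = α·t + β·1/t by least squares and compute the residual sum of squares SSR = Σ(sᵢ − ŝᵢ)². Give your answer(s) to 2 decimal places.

SSR = 4.84

MᵀM·[α, β]ᵀ = Mᵀs reads: 83·α + 6·β = 160;  6·α + (11953/7056)·β = 263/21.
(Σt·t = 83, Σt·1/t = 6, Σ1/t·1/t = 11953/7056, Σt·s = 160, Σ1/t·s = 263/21.)
Determinant 83·(11953/7056) − 6² = 738083/7056.
α = (160·(11953/7056) − 6·(263/21))/(738083/7056) = 1382272/738083; β = (83·(263/21) − 6·160)/(738083/7056) = 560784/738083.
Residuals: -1383562/738083, -466890/738083, -92604/738083, -643329/738083, 235380/738083, -160937/738083; SSR = 3571390/738083.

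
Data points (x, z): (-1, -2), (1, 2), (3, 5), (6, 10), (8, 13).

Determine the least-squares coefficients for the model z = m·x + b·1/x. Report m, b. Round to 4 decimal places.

m = 1.6320, b = 0.3706

Compute the Gram sums: Σx·x = 111, Σx·1/x = 5, Σ1/x·1/x = 1241/576.
For Mᵀz: Σx·z = 183, Σ1/x·z = 215/24.
MᵀM·[m, b]ᵀ = Mᵀz becomes [[111, 5]; [5, 1241/576]]·[m, b]ᵀ = [183, 215/24]ᵀ.
Δ = 111·(1241/576) − 5² = 41117/192.
m = (183·(1241/576) − 5·(215/24))/(41117/192) = 67101/41117; b = (111·(215/24) − 5·183)/(41117/192) = 15240/41117.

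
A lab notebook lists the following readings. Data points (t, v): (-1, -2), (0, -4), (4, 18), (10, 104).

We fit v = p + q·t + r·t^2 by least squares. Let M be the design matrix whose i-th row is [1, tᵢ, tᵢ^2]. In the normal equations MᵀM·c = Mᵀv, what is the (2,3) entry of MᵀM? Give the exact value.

Row 2 ↔ basis t, column 3 ↔ basis t^2, so (MᵀM)_{2,3} = Σᵢ (t)·(t^2) = (-1)·(1) + (0)·(0) + (4)·(16) + (10)·(100) = 1063.

1063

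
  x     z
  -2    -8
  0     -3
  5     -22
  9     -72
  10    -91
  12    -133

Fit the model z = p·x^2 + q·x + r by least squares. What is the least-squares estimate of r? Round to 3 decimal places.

r = -2.320

MᵀM·[p, q, r]ᵀ = Mᵀz reads: 37938·p + 3574·q + 354·r = -34666;  3574·p + 354·q + 34·r = -3248;  354·p + 34·q + 6·r = -329.
Inverting the 3×3 Gram matrix, [p, q, r]ᵀ = [-218663/219324, 1661/1492, -254381/109662]ᵀ.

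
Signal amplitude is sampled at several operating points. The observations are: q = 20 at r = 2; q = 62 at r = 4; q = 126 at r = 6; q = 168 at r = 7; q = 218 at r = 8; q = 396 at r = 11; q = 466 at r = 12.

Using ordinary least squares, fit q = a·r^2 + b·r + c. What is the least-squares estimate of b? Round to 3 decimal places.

b = 2.987

Normal-equation sums: Σr^2·r^2 = 43442, Σr^2·r = 4202, Σr^2 = 434, Σr·r = 434, Σr = 50, Σ1 = 7.
For Aᵀq: Σr^2·q = 142812, Σr·q = 13912, Σq = 1456.
Row-reducing yields a = 146869/49308, b = 21041/7044, c = 8178/4109.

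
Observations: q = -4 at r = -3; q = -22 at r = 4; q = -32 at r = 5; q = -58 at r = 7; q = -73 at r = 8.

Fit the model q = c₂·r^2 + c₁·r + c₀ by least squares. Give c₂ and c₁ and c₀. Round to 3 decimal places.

Normal-equation sums: Σr^2·r^2 = 7459, Σr^2·r = 1017, Σr^2 = 163, Σr·r = 163, Σr = 21, Σ1 = 5.
For Aᵀq: Σr^2·q = -8702, Σr·q = -1226, Σq = -189.
AᵀA·[c₂, c₁, c₀]ᵀ = Aᵀq becomes [[7459, 1017, 163]; [1017, 163, 21]; [163, 21, 5]]·[c₂, c₁, c₀]ᵀ = [-8702, -1226, -189]ᵀ.
Row-reducing yields c₂ = -57967/62464, c₁ = -103325/62464, c₀ = -18725/31232.

c₂ = -0.928, c₁ = -1.654, c₀ = -0.600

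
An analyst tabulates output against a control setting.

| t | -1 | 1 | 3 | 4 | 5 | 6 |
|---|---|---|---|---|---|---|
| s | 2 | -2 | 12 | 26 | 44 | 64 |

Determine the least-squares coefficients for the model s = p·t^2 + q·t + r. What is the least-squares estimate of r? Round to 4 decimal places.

XᵀX·[p, q, r]ᵀ = Xᵀs reads: 2260·p + 432·q + 88·r = 3928;  432·p + 88·q + 18·r = 740;  88·p + 18·q + 6·r = 146.
Solving the 3×3 system (Gaussian elimination) gives p = 3754/1775, q = -2783/1775, r = -3518/1775.

r = -1.9820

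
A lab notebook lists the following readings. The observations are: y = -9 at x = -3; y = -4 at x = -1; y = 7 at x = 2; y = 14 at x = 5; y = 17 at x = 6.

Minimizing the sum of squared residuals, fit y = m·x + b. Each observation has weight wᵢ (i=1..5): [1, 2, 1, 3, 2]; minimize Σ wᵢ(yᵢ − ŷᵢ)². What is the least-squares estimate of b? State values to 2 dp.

Forming AᵀWA = [[162, 24]; [24, 9]] and AᵀWy = [463, 66]ᵀ gives AᵀWA·[m, b]ᵀ = AᵀWy.
Determinant 162·9 − 24² = 882.
m = (463·9 − 24·66)/882 = 41/14; b = (162·66 − 24·463)/882 = -10/21.

b = -0.48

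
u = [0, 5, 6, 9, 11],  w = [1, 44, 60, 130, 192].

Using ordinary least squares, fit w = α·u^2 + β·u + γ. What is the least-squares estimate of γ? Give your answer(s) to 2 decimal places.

γ = 1.10

From the data, Σu^2·u^2 = 23123, Σu^2·u = 2401, Σu^2 = 263, Σu·u = 263, Σu = 31, Σ1 = 5.
For Xᵀw: Σu^2·w = 37022, Σu·w = 3862, Σw = 427.
Row-reducing yields α = 11339/7638, β = 7649/7638, γ = 1405/1273.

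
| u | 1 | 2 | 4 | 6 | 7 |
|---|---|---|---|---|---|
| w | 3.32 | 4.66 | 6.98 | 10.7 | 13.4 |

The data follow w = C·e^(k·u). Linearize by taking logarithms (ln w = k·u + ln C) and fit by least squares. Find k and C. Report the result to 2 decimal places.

k = 0.22, C = 2.80

Linearized form: ln w = k·u + ln C. From the 5 transformed points,
Σu = 20.0000, Σ(u)² = 106.0000, Σln w = 9.6475, Σu·ln w = 44.4384.
Equations: 106.0000·k + 20.0000·ln C = 44.4384;  20.0000·k + 5·ln C = 9.6475.
Slope k = (n·Σu·ln w − Σu·Σln w)/(n·Σ(u)² − (Σu)²) = (5·44.4384 − 20.0000·9.6475)/130.0000 = 0.22494; ln C = (Σln w − k·Σu)/n = 1.02976, so C = exp(1.02976) = 2.80040.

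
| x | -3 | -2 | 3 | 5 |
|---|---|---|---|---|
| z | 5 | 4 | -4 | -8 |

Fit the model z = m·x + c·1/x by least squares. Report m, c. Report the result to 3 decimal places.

m = -1.488, c = -1.263

The normal system AᵀA·[m, c]ᵀ = Aᵀz is [[47, 4]; [4, 461/900]]·[m, c]ᵀ = [-75, -33/5]ᵀ.
Eliminating c: (461/900)·(row 1) − 4·(row 2) gives (7267/900)·m = (461/900)·(-75) − 4·(-33/5) = -721/60, so m = -10815/7267.
Then c = ((-33/5) − 4·(-10815/7267))/(461/900) = -9180/7267.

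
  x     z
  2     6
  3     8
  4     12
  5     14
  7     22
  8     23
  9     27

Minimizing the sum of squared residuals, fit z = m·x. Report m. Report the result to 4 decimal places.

m = 2.9637

The normal equations are: 248·m = 735.
Hence m = 735 / 248 ≈ 2.96371.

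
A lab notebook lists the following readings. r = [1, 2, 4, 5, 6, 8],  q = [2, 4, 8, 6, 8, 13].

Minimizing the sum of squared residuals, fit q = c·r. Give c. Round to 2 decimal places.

Normal-equation sums: Σr·r = 146.
And Σr·q = 224.
Hence c = 224 / 146 ≈ 1.53425.

c = 1.53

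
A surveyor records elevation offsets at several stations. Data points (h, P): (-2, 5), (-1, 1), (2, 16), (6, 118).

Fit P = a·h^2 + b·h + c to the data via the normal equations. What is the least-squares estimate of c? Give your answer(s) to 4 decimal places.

c = -0.2350

The normal equations are: 1329·a + 215·b + 45·c = 4333;  215·a + 45·b + 5·c = 729;  45·a + 5·b + 4·c = 140.
Row-reducing yields a = 3785/1336, b = 17971/6680, c = -157/668.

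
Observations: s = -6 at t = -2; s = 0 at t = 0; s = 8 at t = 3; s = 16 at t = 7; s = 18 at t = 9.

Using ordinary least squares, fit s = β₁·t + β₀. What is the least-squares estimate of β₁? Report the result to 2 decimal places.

Normal-equation sums: Σt·t = 143, Σt = 17, Σ1 = 5.
Right-hand side: Σt·s = 310, Σs = 36.
Normal equations: [[143, 17]; [17, 5]]·[β₁, β₀]ᵀ = [310, 36]ᵀ.
Δ = 143·5 − 17² = 426.
β₁ = (310·5 − 17·36)/426 = 469/213; β₀ = (143·36 − 17·310)/426 = -61/213.

β₁ = 2.20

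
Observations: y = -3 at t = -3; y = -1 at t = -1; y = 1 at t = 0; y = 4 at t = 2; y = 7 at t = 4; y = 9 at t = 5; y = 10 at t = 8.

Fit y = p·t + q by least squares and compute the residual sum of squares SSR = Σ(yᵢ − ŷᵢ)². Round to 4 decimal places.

SSR = 5.4737

Setting ∂/∂p … = 0 gives: 119·p + 15·q = 171;  15·p + 7·q = 27.
Determinant 119·7 − 15² = 608.
p = (171·7 − 15·27)/608 = 99/76; q = (119·27 − 15·171)/608 = 81/76.
Residuals: -3/19, -29/38, -5/76, 25/76, 55/76, 27/19, -113/76; SSR = 104/19.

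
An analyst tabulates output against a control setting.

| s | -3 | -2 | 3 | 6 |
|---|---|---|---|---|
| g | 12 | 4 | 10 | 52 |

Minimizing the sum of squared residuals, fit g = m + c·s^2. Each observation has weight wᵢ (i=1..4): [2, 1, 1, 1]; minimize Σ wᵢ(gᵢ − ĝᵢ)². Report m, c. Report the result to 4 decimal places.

The normal system MᵀWM·[m, c]ᵀ = MᵀWg is [[5, 67]; [67, 1555]]·[m, c]ᵀ = [90, 2194]ᵀ.
Eliminating c: 1555·(row 1) − 67·(row 2) gives 3286·m = 1555·90 − 67·2194 = -7048, so m = -3524/1643.
Then c = (2194 − 67·(-3524/1643))/1555 = 2470/1643.

m = -2.1449, c = 1.5033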